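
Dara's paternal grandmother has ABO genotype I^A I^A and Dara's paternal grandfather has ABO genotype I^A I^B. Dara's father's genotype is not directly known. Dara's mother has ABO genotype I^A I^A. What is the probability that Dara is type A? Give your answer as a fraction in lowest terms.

Dara's father's ABO genotype from I^A I^A × I^A I^B: 1/2 I^A I^A, 1/2 I^A I^B.
Crossing each possibility with the mother I^A I^A and summing P(type A): 1/2·1 + 1/2·1/2 = 3/4.

3/4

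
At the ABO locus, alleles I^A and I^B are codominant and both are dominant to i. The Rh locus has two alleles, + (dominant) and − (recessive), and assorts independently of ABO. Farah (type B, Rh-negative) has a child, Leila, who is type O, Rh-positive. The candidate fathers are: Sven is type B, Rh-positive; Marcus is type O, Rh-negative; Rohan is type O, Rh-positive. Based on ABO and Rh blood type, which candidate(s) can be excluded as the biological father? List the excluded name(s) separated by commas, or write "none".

A candidate is excluded only if no genotype consistent with his phenotype could produce a type O, Rh-positive child with a type B, Rh-negative mother.
Marcus (type O, Rh-): no genotype consistent with that phenotype can produce a type-O Rh+ child with a type-B mother.

Marcus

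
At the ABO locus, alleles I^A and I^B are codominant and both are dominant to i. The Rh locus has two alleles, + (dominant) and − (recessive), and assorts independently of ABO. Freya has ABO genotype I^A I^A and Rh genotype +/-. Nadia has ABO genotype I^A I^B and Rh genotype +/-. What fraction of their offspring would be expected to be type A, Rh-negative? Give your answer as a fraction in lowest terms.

1/8

ABO cross I^A I^A × I^A I^B → offspring phenotypes: 1/2 A, 1/2 AB.
Rh cross +/- × +/- → 3/4 Rh+, 1/4 Rh-.
Independent loci: P(type A, Rh-negative) = 1/2 × 1/4 = 1/8.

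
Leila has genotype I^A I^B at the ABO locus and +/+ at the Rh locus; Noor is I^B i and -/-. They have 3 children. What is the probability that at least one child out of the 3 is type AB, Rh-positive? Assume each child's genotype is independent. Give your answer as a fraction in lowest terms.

ABO cross I^A I^B × I^B i → 1/4 A, 1/2 B, 1/4 AB.
Rh cross +/+ × -/- → 1 Rh+; so P(type AB, Rh-positive) = 1/4 × 1 = 1/4 per child.
P(none) = (3/4)^3 = 27/64; P(at least one) = 1 − 27/64 = 37/64.

37/64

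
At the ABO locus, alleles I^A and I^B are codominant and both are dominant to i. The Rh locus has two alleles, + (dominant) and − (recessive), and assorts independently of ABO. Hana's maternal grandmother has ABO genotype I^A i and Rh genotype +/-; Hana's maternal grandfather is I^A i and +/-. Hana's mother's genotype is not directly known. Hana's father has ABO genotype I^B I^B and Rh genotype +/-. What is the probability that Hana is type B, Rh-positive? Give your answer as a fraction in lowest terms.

3/8

Hana's mother's ABO genotype from I^A i × I^A i: 1/4 I^A I^A, 1/2 I^A i, 1/4 i i.
Crossing each possibility with the father I^B I^B and summing P(type B): 1/4·0 + 1/2·1/2 + 1/4·1 = 1/2.
Similarly for Rh via the mother's Rh distribution: P(Rh+) = 3/4.
Independent loci: 1/2 × 3/4 = 3/8.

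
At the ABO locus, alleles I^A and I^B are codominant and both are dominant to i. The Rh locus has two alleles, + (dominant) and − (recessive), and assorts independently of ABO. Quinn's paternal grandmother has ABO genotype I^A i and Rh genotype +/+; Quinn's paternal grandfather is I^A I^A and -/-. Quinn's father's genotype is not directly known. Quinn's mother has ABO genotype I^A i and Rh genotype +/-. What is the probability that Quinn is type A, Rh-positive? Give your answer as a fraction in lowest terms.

Quinn's father's ABO genotype from I^A i × I^A I^A: 1/2 I^A I^A, 1/2 I^A i.
Crossing each possibility with the mother I^A i and summing P(type A): 1/2·1 + 1/2·3/4 = 7/8.
Similarly for Rh via the father's Rh distribution: P(Rh+) = 3/4.
Independent loci: 7/8 × 3/4 = 21/32.

21/32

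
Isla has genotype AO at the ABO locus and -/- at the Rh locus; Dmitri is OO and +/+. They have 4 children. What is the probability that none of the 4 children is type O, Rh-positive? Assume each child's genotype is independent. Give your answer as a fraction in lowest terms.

1/16

ABO cross AO × OO → 1/2 O, 1/2 A.
Rh cross -/- × +/+ → 1 Rh+; so P(type O, Rh-positive) = 1/2 × 1 = 1/2 per child.
P(not type O, Rh-positive) = 1/2 for one child; (1/2)^4 = 1/16.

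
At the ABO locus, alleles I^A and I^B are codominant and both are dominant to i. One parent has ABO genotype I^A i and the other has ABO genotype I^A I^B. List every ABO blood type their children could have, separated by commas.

A, B, AB

Gametes from I^A i × I^A I^B give offspring ABO genotypes I^A I^A, I^A I^B, I^A i, I^B i, i.e. phenotypes A, B, AB.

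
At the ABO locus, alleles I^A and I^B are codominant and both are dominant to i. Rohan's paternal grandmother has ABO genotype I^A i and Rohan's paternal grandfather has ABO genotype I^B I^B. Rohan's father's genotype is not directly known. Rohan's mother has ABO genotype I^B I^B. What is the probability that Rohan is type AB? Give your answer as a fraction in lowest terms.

Rohan's father's ABO genotype from I^A i × I^B I^B: 1/2 I^A I^B, 1/2 I^B i.
Crossing each possibility with the mother I^B I^B and summing P(type AB): 1/2·1/2 + 1/2·0 = 1/4.

1/4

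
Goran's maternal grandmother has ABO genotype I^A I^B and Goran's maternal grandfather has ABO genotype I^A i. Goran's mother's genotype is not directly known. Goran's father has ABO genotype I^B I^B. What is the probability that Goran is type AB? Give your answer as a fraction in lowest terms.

1/2

Goran's mother's ABO genotype from I^A I^B × I^A i: 1/4 I^A I^A, 1/4 I^A I^B, 1/4 I^A i, 1/4 I^B i.
Crossing each possibility with the father I^B I^B and summing P(type AB): 1/4·1 + 1/4·1/2 + 1/4·1/2 + 1/4·0 = 1/2.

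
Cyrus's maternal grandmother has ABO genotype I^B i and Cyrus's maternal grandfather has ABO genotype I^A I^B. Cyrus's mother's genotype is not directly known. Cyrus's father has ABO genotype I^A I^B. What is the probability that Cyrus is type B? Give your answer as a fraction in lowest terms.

Cyrus's mother's ABO genotype from I^B i × I^A I^B: 1/4 I^A I^B, 1/4 I^A i, 1/4 I^B I^B, 1/4 I^B i.
Crossing each possibility with the father I^A I^B and summing P(type B): 1/4·1/4 + 1/4·1/4 + 1/4·1/2 + 1/4·1/2 = 3/8.

3/8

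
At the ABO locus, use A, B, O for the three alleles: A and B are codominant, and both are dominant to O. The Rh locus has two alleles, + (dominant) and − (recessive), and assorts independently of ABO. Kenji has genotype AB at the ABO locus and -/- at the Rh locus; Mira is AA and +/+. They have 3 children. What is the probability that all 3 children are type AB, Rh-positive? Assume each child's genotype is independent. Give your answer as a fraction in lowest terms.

1/8

ABO cross AB × AA → 1/2 A, 1/2 AB.
Rh cross -/- × +/+ → 1 Rh+; so P(type AB, Rh-positive) = 1/2 × 1 = 1/2 per child.
All 3 independent: (1/2)^3 = 1/8.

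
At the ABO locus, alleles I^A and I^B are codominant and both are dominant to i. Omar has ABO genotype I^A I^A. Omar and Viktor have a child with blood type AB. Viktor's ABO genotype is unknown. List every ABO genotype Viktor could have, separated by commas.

For each candidate genotype of Viktor, check whether crossing it with I^A I^A can produce every observed child phenotype.
  I^A I^A → possible child types {A} ✗
  I^A I^B → possible child types {A, AB} ✓
  I^A i → possible child types {A} ✗
  I^B I^B → possible child types {AB} ✓
  I^B i → possible child types {A, AB} ✓
  i i → possible child types {A} ✗

I^A I^B, I^B I^B, I^B i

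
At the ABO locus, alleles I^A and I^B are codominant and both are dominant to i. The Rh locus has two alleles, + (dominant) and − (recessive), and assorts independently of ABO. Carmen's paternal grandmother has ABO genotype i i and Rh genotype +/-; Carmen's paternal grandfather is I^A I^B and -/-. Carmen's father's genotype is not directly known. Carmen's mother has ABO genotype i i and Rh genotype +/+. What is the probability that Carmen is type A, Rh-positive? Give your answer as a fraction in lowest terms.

Carmen's father's ABO genotype from i i × I^A I^B: 1/2 I^A i, 1/2 I^B i.
Crossing each possibility with the mother i i and summing P(type A): 1/2·1/2 + 1/2·0 = 1/4.
Similarly for Rh via the father's Rh distribution: P(Rh+) = 1.
Independent loci: 1/4 × 1 = 1/4.

1/4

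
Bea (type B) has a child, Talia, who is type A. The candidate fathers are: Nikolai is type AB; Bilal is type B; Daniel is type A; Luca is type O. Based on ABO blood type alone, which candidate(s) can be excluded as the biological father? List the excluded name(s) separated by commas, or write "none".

Bilal, Luca

A candidate is excluded only if no genotype consistent with his phenotype could produce a type A child with a type B mother.
Bilal (type B): no genotype consistent with that phenotype can produce a type-A child with a type-B mother.
Luca (type O): no genotype consistent with that phenotype can produce a type-A child with a type-B mother.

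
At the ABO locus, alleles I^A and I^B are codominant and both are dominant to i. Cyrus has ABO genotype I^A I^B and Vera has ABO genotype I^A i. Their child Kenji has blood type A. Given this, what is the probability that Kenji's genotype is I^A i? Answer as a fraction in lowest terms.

Cross I^A I^B × I^A i → 1/4 I^A I^A, 1/4 I^A I^B, 1/4 I^A i, 1/4 I^B i.
Type-A genotypes among offspring: I^A I^A (1/4), I^A i (1/4); total 1/2.
P(I^A i | type A) = (1/4) / (1/2) = 1/2.

1/2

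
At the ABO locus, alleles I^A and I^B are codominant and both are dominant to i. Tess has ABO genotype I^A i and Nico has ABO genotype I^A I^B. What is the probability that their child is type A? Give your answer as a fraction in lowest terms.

1/2

ABO cross I^A i × I^A I^B → offspring phenotypes: 1/2 A, 1/4 B, 1/4 AB.
So P(type A) = 1/2.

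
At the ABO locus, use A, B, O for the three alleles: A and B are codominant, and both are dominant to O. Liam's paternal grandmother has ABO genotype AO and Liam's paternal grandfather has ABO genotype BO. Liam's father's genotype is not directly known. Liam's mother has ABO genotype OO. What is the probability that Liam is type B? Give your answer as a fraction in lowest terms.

Liam's father's ABO genotype from AO × BO: 1/4 AB, 1/4 AO, 1/4 BO, 1/4 OO.
Crossing each possibility with the mother OO and summing P(type B): 1/4·1/2 + 1/4·0 + 1/4·1/2 + 1/4·0 = 1/4.

1/4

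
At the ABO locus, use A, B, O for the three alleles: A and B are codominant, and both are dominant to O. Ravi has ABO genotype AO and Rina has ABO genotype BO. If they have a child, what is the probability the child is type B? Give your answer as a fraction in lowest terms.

ABO cross AO × BO → offspring phenotypes: 1/4 O, 1/4 A, 1/4 B, 1/4 AB.
So P(type B) = 1/4.

1/4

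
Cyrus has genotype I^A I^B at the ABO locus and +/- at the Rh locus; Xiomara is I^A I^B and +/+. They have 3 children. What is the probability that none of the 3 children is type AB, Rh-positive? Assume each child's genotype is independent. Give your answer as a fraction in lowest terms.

1/8

ABO cross I^A I^B × I^A I^B → 1/4 A, 1/4 B, 1/2 AB.
Rh cross +/- × +/+ → 1 Rh+; so P(type AB, Rh-positive) = 1/2 × 1 = 1/2 per child.
P(not type AB, Rh-positive) = 1/2 for one child; (1/2)^3 = 1/8.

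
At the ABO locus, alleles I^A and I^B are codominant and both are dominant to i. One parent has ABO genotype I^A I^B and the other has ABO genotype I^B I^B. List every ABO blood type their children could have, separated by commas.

B, AB

Gametes from I^A I^B × I^B I^B give offspring ABO genotypes I^A I^B, I^B I^B, i.e. phenotypes B, AB.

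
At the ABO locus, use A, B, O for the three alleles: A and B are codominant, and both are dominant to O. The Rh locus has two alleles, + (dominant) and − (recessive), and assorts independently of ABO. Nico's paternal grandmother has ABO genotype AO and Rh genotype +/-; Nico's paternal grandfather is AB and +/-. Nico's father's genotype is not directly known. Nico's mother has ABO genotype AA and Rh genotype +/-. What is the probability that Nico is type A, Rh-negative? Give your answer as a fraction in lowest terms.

Nico's father's ABO genotype from AO × AB: 1/4 AA, 1/4 AB, 1/4 AO, 1/4 BO.
Crossing each possibility with the mother AA and summing P(type A): 1/4·1 + 1/4·1/2 + 1/4·1 + 1/4·1/2 = 3/4.
Similarly for Rh via the father's Rh distribution: P(Rh-) = 1/4.
Independent loci: 3/4 × 1/4 = 3/16.

3/16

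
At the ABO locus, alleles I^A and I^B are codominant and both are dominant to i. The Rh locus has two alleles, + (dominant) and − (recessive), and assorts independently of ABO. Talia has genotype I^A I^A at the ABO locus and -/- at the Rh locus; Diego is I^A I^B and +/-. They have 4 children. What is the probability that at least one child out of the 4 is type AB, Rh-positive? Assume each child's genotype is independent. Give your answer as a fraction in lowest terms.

175/256

ABO cross I^A I^A × I^A I^B → 1/2 A, 1/2 AB.
Rh cross -/- × +/- → 1/2 Rh+, 1/2 Rh-; so P(type AB, Rh-positive) = 1/2 × 1/2 = 1/4 per child.
P(none) = (3/4)^4 = 81/256; P(at least one) = 1 − 81/256 = 175/256.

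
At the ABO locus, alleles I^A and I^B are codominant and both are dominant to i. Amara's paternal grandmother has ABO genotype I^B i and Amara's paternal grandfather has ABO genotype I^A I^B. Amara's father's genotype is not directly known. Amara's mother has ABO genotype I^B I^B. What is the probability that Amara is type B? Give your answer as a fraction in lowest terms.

3/4

Amara's father's ABO genotype from I^B i × I^A I^B: 1/4 I^A I^B, 1/4 I^A i, 1/4 I^B I^B, 1/4 I^B i.
Crossing each possibility with the mother I^B I^B and summing P(type B): 1/4·1/2 + 1/4·1/2 + 1/4·1 + 1/4·1 = 3/4.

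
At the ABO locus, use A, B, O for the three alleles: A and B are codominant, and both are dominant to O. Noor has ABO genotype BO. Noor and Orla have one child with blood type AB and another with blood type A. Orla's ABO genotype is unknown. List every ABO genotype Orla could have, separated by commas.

For each candidate genotype of Orla, check whether crossing it with BO can produce every observed child phenotype.
  AA → possible child types {A, AB} ✓
  AB → possible child types {A, B, AB} ✓
  AO → possible child types {O, A, B, AB} ✓
  BB → possible child types {B} ✗
  BO → possible child types {O, B} ✗
  OO → possible child types {O, B} ✗

AA, AB, AO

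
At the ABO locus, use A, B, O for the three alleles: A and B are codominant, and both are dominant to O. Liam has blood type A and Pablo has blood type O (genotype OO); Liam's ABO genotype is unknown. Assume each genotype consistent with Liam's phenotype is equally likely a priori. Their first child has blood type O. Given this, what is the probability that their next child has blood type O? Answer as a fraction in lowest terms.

Possible genotypes: Liam ∈ {AA, AO}; Pablo ∈ {OO}.
Weight each parental genotype pair by prior × P(type-O child):
  AO × OO: posterior weight 1; P(next child type O) = 1/2.
Weighted sum = 1/2.

1/2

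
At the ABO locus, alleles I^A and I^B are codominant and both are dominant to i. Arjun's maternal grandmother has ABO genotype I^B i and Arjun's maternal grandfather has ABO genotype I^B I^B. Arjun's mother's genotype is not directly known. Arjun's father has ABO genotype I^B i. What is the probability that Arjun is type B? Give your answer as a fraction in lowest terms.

7/8

Arjun's mother's ABO genotype from I^B i × I^B I^B: 1/2 I^B I^B, 1/2 I^B i.
Crossing each possibility with the father I^B i and summing P(type B): 1/2·1 + 1/2·3/4 = 7/8.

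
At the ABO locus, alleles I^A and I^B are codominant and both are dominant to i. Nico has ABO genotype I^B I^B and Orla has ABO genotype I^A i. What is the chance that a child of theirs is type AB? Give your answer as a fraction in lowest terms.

1/2

ABO cross I^B I^B × I^A i → offspring phenotypes: 1/2 B, 1/2 AB.
So P(type AB) = 1/2.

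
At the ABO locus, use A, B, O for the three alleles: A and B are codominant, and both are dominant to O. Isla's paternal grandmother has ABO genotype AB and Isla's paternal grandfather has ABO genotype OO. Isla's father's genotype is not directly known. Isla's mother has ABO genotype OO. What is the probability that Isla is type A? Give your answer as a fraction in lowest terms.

Isla's father's ABO genotype from AB × OO: 1/2 AO, 1/2 BO.
Crossing each possibility with the mother OO and summing P(type A): 1/2·1/2 + 1/2·0 = 1/4.

1/4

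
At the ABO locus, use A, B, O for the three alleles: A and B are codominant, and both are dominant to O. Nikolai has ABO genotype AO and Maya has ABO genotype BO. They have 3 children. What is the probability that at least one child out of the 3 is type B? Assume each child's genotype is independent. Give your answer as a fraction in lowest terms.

ABO cross AO × BO → 1/4 O, 1/4 A, 1/4 B, 1/4 AB.
So P(type B) = 1/4 per child.
P(none) = (3/4)^3 = 27/64; P(at least one) = 1 − 27/64 = 37/64.

37/64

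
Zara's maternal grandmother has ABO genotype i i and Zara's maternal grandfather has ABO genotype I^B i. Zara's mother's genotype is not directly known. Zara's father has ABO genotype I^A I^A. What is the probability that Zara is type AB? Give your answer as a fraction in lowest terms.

Zara's mother's ABO genotype from i i × I^B i: 1/2 I^B i, 1/2 i i.
Crossing each possibility with the father I^A I^A and summing P(type AB): 1/2·1/2 + 1/2·0 = 1/4.

1/4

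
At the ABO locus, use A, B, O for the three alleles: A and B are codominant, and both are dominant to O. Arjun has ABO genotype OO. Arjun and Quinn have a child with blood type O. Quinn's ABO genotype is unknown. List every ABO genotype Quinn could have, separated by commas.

AO, BO, OO

For each candidate genotype of Quinn, check whether crossing it with OO can produce every observed child phenotype.
  AA → possible child types {A} ✗
  AB → possible child types {A, B} ✗
  AO → possible child types {O, A} ✓
  BB → possible child types {B} ✗
  BO → possible child types {O, B} ✓
  OO → possible child types {O} ✓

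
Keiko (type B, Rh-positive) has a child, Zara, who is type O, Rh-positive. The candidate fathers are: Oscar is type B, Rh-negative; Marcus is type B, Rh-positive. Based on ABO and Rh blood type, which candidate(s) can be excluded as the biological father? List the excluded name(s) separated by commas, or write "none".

A candidate is excluded only if no genotype consistent with his phenotype could produce a type O, Rh-positive child with a type B, Rh-positive mother.
Every candidate has at least one consistent genotype combination, so none can be excluded.

none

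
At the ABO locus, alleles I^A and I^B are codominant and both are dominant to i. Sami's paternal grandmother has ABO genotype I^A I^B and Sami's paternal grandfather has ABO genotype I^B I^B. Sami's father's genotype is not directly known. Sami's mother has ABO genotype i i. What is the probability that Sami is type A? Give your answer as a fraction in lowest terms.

1/4

Sami's father's ABO genotype from I^A I^B × I^B I^B: 1/2 I^A I^B, 1/2 I^B I^B.
Crossing each possibility with the mother i i and summing P(type A): 1/2·1/2 + 1/2·0 = 1/4.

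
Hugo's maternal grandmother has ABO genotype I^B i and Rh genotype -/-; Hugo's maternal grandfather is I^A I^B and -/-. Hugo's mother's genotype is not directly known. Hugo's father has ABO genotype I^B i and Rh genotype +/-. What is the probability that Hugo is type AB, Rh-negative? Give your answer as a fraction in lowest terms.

Hugo's mother's ABO genotype from I^B i × I^A I^B: 1/4 I^A I^B, 1/4 I^A i, 1/4 I^B I^B, 1/4 I^B i.
Crossing each possibility with the father I^B i and summing P(type AB): 1/4·1/4 + 1/4·1/4 + 1/4·0 + 1/4·0 = 1/8.
Similarly for Rh via the mother's Rh distribution: P(Rh-) = 1/2.
Independent loci: 1/8 × 1/2 = 1/16.

1/16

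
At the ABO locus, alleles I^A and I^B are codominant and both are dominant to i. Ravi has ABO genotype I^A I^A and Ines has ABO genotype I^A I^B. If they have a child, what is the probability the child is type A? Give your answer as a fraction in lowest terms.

ABO cross I^A I^A × I^A I^B → offspring phenotypes: 1/2 A, 1/2 AB.
So P(type A) = 1/2.

1/2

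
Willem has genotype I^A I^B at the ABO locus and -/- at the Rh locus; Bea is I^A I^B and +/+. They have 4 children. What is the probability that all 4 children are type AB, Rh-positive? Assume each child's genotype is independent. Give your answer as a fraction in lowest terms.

ABO cross I^A I^B × I^A I^B → 1/4 A, 1/4 B, 1/2 AB.
Rh cross -/- × +/+ → 1 Rh+; so P(type AB, Rh-positive) = 1/2 × 1 = 1/2 per child.
All 4 independent: (1/2)^4 = 1/16.

1/16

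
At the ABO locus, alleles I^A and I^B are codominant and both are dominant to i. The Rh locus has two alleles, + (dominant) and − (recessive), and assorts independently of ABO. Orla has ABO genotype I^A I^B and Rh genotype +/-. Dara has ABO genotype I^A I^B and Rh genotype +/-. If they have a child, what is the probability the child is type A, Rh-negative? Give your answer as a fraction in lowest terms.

1/16

ABO cross I^A I^B × I^A I^B → offspring phenotypes: 1/4 A, 1/4 B, 1/2 AB.
Rh cross +/- × +/- → 3/4 Rh+, 1/4 Rh-.
Independent loci: P(type A, Rh-negative) = 1/4 × 1/4 = 1/16.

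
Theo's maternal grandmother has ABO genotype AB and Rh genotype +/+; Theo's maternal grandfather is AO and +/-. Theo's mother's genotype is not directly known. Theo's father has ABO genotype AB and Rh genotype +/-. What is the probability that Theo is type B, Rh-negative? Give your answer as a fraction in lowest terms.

1/32

Theo's mother's ABO genotype from AB × AO: 1/4 AA, 1/4 AB, 1/4 AO, 1/4 BO.
Crossing each possibility with the father AB and summing P(type B): 1/4·0 + 1/4·1/4 + 1/4·1/4 + 1/4·1/2 = 1/4.
Similarly for Rh via the mother's Rh distribution: P(Rh-) = 1/8.
Independent loci: 1/4 × 1/8 = 1/32.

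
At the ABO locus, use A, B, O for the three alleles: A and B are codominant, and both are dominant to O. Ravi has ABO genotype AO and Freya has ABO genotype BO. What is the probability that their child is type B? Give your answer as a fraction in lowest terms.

ABO cross AO × BO → offspring phenotypes: 1/4 O, 1/4 A, 1/4 B, 1/4 AB.
So P(type B) = 1/4.

1/4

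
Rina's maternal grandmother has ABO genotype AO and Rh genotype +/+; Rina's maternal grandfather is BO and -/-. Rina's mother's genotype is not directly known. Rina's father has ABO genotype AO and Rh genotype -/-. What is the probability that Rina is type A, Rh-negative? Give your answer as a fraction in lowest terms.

Rina's mother's ABO genotype from AO × BO: 1/4 AB, 1/4 AO, 1/4 BO, 1/4 OO.
Crossing each possibility with the father AO and summing P(type A): 1/4·1/2 + 1/4·3/4 + 1/4·1/4 + 1/4·1/2 = 1/2.
Similarly for Rh via the mother's Rh distribution: P(Rh-) = 1/2.
Independent loci: 1/2 × 1/2 = 1/4.

1/4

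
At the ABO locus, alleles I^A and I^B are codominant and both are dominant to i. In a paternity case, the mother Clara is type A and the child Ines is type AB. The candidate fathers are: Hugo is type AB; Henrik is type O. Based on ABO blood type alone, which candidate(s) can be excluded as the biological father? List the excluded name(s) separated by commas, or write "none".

Henrik

A candidate is excluded only if no genotype consistent with his phenotype could produce a type AB child with a type A mother.
Henrik (type O): no genotype consistent with that phenotype can produce a type-AB child with a type-A mother.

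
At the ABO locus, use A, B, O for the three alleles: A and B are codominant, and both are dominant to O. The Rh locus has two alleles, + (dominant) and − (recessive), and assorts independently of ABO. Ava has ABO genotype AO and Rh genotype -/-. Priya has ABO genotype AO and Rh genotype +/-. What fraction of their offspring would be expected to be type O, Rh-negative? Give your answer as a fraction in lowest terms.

1/8

ABO cross AO × AO → offspring phenotypes: 1/4 O, 3/4 A.
Rh cross -/- × +/- → 1/2 Rh+, 1/2 Rh-.
Independent loci: P(type O, Rh-negative) = 1/4 × 1/2 = 1/8.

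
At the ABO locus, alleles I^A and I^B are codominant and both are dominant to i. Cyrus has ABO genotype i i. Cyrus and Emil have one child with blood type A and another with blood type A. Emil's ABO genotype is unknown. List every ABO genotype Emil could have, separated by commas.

For each candidate genotype of Emil, check whether crossing it with i i can produce every observed child phenotype.
  I^A I^A → possible child types {A} ✓
  I^A I^B → possible child types {A, B} ✓
  I^A i → possible child types {O, A} ✓
  I^B I^B → possible child types {B} ✗
  I^B i → possible child types {O, B} ✗
  i i → possible child types {O} ✗

I^A I^A, I^A I^B, I^A i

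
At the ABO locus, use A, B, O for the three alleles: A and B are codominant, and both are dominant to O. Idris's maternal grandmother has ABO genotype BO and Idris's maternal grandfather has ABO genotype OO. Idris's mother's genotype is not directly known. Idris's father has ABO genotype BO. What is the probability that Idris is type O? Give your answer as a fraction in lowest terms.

3/8

Idris's mother's ABO genotype from BO × OO: 1/2 BO, 1/2 OO.
Crossing each possibility with the father BO and summing P(type O): 1/2·1/4 + 1/2·1/2 = 3/8.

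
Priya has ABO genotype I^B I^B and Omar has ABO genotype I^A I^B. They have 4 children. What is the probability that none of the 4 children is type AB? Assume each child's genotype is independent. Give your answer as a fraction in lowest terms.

1/16

ABO cross I^B I^B × I^A I^B → 1/2 B, 1/2 AB.
So P(type AB) = 1/2 per child.
P(not type AB) = 1/2 for one child; (1/2)^4 = 1/16.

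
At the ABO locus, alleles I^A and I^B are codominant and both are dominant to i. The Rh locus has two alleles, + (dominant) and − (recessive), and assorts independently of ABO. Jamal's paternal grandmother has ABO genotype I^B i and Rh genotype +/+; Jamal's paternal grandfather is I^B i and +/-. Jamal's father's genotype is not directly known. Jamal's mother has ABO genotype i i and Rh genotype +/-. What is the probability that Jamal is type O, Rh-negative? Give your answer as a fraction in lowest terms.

Jamal's father's ABO genotype from I^B i × I^B i: 1/4 I^B I^B, 1/2 I^B i, 1/4 i i.
Crossing each possibility with the mother i i and summing P(type O): 1/4·0 + 1/2·1/2 + 1/4·1 = 1/2.
Similarly for Rh via the father's Rh distribution: P(Rh-) = 1/8.
Independent loci: 1/2 × 1/8 = 1/16.

1/16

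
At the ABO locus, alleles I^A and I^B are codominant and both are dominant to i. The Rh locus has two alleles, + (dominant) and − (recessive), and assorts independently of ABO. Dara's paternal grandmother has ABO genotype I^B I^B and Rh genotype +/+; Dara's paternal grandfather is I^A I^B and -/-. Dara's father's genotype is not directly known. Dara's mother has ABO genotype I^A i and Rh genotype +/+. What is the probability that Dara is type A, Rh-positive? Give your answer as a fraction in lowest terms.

1/4

Dara's father's ABO genotype from I^B I^B × I^A I^B: 1/2 I^A I^B, 1/2 I^B I^B.
Crossing each possibility with the mother I^A i and summing P(type A): 1/2·1/2 + 1/2·0 = 1/4.
Similarly for Rh via the father's Rh distribution: P(Rh+) = 1.
Independent loci: 1/4 × 1 = 1/4.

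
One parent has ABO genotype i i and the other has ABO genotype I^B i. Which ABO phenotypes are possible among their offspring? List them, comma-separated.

O, B

Gametes from i i × I^B i give offspring ABO genotypes I^B i, i i, i.e. phenotypes O, B.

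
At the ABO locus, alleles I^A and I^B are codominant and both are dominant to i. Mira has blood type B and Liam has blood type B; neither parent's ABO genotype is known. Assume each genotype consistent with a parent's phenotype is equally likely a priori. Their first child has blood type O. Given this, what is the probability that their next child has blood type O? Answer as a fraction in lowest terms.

1/4

Possible genotypes: Mira ∈ {I^B I^B, I^B i}; Liam ∈ {I^B I^B, I^B i}.
Weight each parental genotype pair by prior × P(type-O child):
  I^B i × I^B i: posterior weight 1; P(next child type O) = 1/4.
Weighted sum = 1/4.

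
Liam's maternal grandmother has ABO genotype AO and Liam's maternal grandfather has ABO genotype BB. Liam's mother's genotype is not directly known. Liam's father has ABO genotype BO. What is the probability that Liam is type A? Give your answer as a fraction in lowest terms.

Liam's mother's ABO genotype from AO × BB: 1/2 AB, 1/2 BO.
Crossing each possibility with the father BO and summing P(type A): 1/2·1/4 + 1/2·0 = 1/8.

1/8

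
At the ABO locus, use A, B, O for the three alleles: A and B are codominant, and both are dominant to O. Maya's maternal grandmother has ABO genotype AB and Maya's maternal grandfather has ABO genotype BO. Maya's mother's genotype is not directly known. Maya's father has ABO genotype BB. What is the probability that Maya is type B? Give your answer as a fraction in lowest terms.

3/4

Maya's mother's ABO genotype from AB × BO: 1/4 AB, 1/4 AO, 1/4 BB, 1/4 BO.
Crossing each possibility with the father BB and summing P(type B): 1/4·1/2 + 1/4·1/2 + 1/4·1 + 1/4·1 = 3/4.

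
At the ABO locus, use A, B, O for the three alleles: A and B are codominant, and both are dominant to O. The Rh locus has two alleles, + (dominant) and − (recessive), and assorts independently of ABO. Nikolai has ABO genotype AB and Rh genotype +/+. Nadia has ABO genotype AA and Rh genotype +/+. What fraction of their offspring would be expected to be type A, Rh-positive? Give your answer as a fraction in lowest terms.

ABO cross AB × AA → offspring phenotypes: 1/2 A, 1/2 AB.
Rh cross +/+ × +/+ → 1 Rh+.
Independent loci: P(type A, Rh-positive) = 1/2 × 1 = 1/2.

1/2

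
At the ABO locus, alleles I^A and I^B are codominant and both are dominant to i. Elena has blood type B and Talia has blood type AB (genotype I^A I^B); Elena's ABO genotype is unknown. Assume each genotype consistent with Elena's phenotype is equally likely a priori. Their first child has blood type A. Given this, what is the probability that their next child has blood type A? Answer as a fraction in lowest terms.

1/4

Possible genotypes: Elena ∈ {I^B I^B, I^B i}; Talia ∈ {I^A I^B}.
Weight each parental genotype pair by prior × P(type-A child):
  I^B i × I^A I^B: posterior weight 1; P(next child type A) = 1/4.
Weighted sum = 1/4.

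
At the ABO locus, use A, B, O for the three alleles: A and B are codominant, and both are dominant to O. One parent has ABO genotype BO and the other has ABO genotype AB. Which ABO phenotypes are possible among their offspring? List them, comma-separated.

Gametes from BO × AB give offspring ABO genotypes AB, AO, BB, BO, i.e. phenotypes A, B, AB.

A, B, AB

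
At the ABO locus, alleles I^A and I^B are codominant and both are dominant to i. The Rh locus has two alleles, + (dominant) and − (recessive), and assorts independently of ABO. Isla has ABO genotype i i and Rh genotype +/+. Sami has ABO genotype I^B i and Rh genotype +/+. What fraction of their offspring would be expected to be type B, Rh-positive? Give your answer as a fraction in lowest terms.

ABO cross i i × I^B i → offspring phenotypes: 1/2 O, 1/2 B.
Rh cross +/+ × +/+ → 1 Rh+.
Independent loci: P(type B, Rh-positive) = 1/2 × 1 = 1/2.

1/2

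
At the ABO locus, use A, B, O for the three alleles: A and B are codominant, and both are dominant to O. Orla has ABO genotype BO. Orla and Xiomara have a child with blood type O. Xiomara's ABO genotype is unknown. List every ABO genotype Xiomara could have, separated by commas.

AO, BO, OO

For each candidate genotype of Xiomara, check whether crossing it with BO can produce every observed child phenotype.
  AA → possible child types {A, AB} ✗
  AB → possible child types {A, B, AB} ✗
  AO → possible child types {O, A, B, AB} ✓
  BB → possible child types {B} ✗
  BO → possible child types {O, B} ✓
  OO → possible child types {O, B} ✓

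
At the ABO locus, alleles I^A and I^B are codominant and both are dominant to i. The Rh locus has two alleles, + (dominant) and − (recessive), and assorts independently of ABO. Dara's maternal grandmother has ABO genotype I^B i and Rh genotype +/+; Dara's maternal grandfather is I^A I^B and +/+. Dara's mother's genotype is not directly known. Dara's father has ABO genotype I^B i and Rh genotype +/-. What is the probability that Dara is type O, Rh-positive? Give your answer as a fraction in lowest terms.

1/8

Dara's mother's ABO genotype from I^B i × I^A I^B: 1/4 I^A I^B, 1/4 I^A i, 1/4 I^B I^B, 1/4 I^B i.
Crossing each possibility with the father I^B i and summing P(type O): 1/4·0 + 1/4·1/4 + 1/4·0 + 1/4·1/4 = 1/8.
Similarly for Rh via the mother's Rh distribution: P(Rh+) = 1.
Independent loci: 1/8 × 1 = 1/8.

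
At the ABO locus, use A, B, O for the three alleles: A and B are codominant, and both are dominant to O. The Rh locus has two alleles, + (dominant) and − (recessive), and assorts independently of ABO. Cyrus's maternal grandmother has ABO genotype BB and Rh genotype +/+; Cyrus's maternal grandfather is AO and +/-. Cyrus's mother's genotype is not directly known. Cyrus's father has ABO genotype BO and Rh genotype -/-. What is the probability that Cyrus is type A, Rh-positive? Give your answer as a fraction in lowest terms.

3/32

Cyrus's mother's ABO genotype from BB × AO: 1/2 AB, 1/2 BO.
Crossing each possibility with the father BO and summing P(type A): 1/2·1/4 + 1/2·0 = 1/8.
Similarly for Rh via the mother's Rh distribution: P(Rh+) = 3/4.
Independent loci: 1/8 × 3/4 = 3/32.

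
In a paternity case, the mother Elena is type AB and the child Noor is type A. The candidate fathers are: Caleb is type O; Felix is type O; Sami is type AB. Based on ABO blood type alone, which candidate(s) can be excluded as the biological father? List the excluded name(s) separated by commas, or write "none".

A candidate is excluded only if no genotype consistent with his phenotype could produce a type A child with a type AB mother.
Every candidate has at least one consistent genotype combination, so none can be excluded.

none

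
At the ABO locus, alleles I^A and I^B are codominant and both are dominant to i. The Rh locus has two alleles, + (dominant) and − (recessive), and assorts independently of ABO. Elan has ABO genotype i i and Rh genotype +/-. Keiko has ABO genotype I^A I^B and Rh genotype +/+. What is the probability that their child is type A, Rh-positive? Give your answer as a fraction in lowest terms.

ABO cross i i × I^A I^B → offspring phenotypes: 1/2 A, 1/2 B.
Rh cross +/- × +/+ → 1 Rh+.
Independent loci: P(type A, Rh-positive) = 1/2 × 1 = 1/2.

1/2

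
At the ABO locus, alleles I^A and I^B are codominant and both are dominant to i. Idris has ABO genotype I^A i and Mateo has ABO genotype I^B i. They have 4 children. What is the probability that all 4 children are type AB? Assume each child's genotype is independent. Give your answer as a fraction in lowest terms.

ABO cross I^A i × I^B i → 1/4 O, 1/4 A, 1/4 B, 1/4 AB.
So P(type AB) = 1/4 per child.
All 4 independent: (1/4)^4 = 1/256.

1/256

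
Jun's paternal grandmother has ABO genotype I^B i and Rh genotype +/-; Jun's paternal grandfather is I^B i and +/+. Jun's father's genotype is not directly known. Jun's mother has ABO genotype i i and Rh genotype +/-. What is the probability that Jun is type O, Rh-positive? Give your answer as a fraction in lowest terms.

Jun's father's ABO genotype from I^B i × I^B i: 1/4 I^B I^B, 1/2 I^B i, 1/4 i i.
Crossing each possibility with the mother i i and summing P(type O): 1/4·0 + 1/2·1/2 + 1/4·1 = 1/2.
Similarly for Rh via the father's Rh distribution: P(Rh+) = 7/8.
Independent loci: 1/2 × 7/8 = 7/16.

7/16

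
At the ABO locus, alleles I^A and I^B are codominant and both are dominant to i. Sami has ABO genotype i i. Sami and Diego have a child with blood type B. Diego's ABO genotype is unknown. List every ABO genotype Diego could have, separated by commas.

For each candidate genotype of Diego, check whether crossing it with i i can produce every observed child phenotype.
  I^A I^A → possible child types {A} ✗
  I^A I^B → possible child types {A, B} ✓
  I^A i → possible child types {O, A} ✗
  I^B I^B → possible child types {B} ✓
  I^B i → possible child types {O, B} ✓
  i i → possible child types {O} ✗

I^A I^B, I^B I^B, I^B i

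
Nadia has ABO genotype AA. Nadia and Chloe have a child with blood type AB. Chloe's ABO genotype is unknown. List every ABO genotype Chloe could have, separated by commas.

AB, BB, BO

For each candidate genotype of Chloe, check whether crossing it with AA can produce every observed child phenotype.
  AA → possible child types {A} ✗
  AB → possible child types {A, AB} ✓
  AO → possible child types {A} ✗
  BB → possible child types {AB} ✓
  BO → possible child types {A, AB} ✓
  OO → possible child types {A} ✗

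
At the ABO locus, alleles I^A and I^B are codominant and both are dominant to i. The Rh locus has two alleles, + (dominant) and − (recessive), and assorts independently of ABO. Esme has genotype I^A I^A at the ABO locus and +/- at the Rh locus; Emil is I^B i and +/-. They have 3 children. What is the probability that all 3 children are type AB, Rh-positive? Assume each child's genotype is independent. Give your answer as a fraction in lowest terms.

ABO cross I^A I^A × I^B i → 1/2 A, 1/2 AB.
Rh cross +/- × +/- → 3/4 Rh+, 1/4 Rh-; so P(type AB, Rh-positive) = 1/2 × 3/4 = 3/8 per child.
All 3 independent: (3/8)^3 = 27/512.

27/512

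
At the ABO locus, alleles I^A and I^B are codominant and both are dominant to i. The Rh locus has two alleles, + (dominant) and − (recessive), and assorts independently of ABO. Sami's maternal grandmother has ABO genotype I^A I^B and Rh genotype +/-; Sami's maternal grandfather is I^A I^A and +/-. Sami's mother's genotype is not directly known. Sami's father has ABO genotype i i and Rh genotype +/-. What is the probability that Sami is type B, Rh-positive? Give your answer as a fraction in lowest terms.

3/16

Sami's mother's ABO genotype from I^A I^B × I^A I^A: 1/2 I^A I^A, 1/2 I^A I^B.
Crossing each possibility with the father i i and summing P(type B): 1/2·0 + 1/2·1/2 = 1/4.
Similarly for Rh via the mother's Rh distribution: P(Rh+) = 3/4.
Independent loci: 1/4 × 3/4 = 3/16.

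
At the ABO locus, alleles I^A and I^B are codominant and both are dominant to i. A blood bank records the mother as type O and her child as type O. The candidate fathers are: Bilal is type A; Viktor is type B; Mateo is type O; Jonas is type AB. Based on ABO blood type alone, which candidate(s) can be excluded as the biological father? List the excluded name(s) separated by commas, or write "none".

Jonas

A candidate is excluded only if no genotype consistent with his phenotype could produce a type O child with a type O mother.
Jonas (type AB): no genotype consistent with that phenotype can produce a type-O child with a type-O mother.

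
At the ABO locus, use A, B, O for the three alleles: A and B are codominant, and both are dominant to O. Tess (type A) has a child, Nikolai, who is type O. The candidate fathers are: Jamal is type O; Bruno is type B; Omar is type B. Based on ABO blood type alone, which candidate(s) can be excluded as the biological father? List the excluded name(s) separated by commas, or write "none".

A candidate is excluded only if no genotype consistent with his phenotype could produce a type O child with a type A mother.
Every candidate has at least one consistent genotype combination, so none can be excluded.

none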